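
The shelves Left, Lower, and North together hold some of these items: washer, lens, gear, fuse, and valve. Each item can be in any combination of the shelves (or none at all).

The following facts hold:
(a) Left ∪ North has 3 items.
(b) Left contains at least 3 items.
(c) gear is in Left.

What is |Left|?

3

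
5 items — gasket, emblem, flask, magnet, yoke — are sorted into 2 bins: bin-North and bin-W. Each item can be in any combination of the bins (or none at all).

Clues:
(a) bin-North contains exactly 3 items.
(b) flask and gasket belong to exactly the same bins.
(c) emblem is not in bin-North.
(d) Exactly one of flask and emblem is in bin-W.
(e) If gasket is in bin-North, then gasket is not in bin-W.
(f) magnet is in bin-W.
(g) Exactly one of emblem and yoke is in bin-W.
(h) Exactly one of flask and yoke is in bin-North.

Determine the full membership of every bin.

bin-North = {flask, gasket, magnet}; bin-W = {emblem, magnet}

From (c): emblem ∉ bin-North.
From (f): magnet ∈ bin-W.
Suppose gasket ∉ bin-North: no assignment then satisfies all the clues, so gasket ∈ bin-North.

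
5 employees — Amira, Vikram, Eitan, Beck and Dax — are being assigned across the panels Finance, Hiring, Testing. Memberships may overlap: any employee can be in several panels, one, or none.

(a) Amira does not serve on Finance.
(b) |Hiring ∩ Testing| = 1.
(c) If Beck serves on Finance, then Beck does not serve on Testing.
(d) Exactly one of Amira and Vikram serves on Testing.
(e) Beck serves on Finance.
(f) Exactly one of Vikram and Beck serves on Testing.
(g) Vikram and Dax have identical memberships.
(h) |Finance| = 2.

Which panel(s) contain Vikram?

Vikram: Testing

From (a): Amira ∉ Finance.
From (e): Beck ∈ Finance.
(c): Beck ∉ Testing.
(f) (exactly one): Vikram ∈ Testing.
(g): Dax matches Vikram: Dax ∈ Testing.
(d) (exactly one): Amira ∉ Testing.
Suppose Vikram ∈ Finance: no assignment then satisfies all the clues, so Vikram ∉ Finance.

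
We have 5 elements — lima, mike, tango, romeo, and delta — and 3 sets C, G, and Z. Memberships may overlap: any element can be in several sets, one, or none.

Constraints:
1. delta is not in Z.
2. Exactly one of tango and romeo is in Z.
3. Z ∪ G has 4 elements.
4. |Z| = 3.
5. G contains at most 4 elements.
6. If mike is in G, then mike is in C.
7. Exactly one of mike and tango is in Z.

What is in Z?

Z = {lima, mike, romeo}

From (1): delta ∉ Z.
Suppose lima ∉ Z: no assignment then satisfies all the clues, so lima ∈ Z.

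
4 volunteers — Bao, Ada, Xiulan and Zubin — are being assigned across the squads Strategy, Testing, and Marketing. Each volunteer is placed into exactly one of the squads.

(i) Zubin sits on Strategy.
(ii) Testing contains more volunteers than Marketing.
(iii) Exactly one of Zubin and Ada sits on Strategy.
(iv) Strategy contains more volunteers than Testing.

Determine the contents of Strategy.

Strategy = {Bao, Xiulan, Zubin}

From (i): Zubin ∈ Strategy.
(iii) (exactly one): Ada ∉ Strategy.
Suppose Bao ∉ Strategy: no assignment then satisfies all the clues, so Bao ∈ Strategy.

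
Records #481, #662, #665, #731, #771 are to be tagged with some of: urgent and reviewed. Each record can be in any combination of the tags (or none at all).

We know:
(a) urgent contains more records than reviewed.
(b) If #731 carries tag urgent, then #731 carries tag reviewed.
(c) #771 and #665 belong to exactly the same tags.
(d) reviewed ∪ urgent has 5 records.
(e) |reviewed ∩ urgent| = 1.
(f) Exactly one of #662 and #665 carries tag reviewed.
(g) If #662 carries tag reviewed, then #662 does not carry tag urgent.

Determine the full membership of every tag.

urgent = {#481, #665, #731, #771}; reviewed = {#662, #731}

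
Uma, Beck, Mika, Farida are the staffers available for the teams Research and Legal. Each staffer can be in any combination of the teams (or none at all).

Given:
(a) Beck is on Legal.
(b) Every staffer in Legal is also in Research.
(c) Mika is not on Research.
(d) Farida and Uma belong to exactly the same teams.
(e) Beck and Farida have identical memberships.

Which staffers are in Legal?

Legal = {Beck, Farida, Uma}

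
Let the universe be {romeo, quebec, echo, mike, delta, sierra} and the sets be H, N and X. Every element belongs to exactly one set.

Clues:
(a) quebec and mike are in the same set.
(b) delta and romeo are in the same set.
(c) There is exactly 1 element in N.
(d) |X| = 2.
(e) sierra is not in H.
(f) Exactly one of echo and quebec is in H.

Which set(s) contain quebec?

quebec: X

From (e): sierra ∉ H.
Suppose quebec ∈ H: no assignment then satisfies all the clues, so quebec ∉ H.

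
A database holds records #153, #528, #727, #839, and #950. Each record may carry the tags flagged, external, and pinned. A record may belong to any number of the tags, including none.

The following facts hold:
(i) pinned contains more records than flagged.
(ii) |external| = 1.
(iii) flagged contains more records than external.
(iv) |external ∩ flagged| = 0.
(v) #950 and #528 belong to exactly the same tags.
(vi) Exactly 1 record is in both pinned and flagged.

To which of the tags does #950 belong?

#950: pinned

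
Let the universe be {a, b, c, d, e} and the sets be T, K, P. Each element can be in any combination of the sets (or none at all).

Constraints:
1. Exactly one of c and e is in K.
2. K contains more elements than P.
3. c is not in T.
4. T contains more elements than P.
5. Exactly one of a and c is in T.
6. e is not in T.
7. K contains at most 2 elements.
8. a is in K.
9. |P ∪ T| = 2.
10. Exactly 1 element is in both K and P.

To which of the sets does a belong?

a: K, P, T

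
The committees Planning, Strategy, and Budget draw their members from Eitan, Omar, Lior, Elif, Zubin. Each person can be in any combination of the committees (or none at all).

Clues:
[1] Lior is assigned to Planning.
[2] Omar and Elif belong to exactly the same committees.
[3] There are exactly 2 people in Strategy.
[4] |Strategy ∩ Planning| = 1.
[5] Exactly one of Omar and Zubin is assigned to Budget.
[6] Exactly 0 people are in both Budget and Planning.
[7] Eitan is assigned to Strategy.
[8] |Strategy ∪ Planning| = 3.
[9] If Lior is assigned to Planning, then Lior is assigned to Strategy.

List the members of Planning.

Planning = {Lior, Zubin}

From (1): Lior ∈ Planning.
From (7): Eitan ∈ Strategy.
(9): Lior ∈ Strategy.
(3): Strategy already has 2, so the rest are out.
Suppose Eitan ∈ Planning: no assignment then satisfies all the clues, so Eitan ∉ Planning.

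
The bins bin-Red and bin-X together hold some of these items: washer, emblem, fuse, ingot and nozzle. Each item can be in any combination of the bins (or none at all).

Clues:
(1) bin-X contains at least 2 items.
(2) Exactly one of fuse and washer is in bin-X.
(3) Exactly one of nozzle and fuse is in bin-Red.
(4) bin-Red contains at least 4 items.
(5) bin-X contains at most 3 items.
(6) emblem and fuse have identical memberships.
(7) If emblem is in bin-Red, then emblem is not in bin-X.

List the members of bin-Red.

bin-Red = {emblem, fuse, ingot, washer}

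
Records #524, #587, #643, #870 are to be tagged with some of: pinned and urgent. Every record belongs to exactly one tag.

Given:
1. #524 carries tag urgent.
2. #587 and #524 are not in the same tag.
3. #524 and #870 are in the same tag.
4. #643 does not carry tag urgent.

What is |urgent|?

From (1): #524 ∈ urgent.
From (4): #643 ∉ urgent.
(2): #587 ∉ urgent.
(3): #870 matches #524: #870 ∉ pinned.
(3): #870 matches #524: #870 ∈ urgent.
Only one tag left: #587 ∈ pinned.
Only one tag left: #643 ∈ pinned.

2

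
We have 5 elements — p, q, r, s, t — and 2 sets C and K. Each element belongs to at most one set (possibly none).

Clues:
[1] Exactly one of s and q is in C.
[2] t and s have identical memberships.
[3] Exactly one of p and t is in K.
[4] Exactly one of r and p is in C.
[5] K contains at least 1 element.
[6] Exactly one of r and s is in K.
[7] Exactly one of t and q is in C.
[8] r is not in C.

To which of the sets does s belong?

s: K

From (8): r ∉ C.
(4) (exactly one): p ∈ C.
(3) (exactly one): t ∈ K.
(7) (exactly one): q ∈ C.
(1) (exactly one): s ∉ C.
(2): s matches t: s ∈ K.
(6) (exactly one): r ∉ K.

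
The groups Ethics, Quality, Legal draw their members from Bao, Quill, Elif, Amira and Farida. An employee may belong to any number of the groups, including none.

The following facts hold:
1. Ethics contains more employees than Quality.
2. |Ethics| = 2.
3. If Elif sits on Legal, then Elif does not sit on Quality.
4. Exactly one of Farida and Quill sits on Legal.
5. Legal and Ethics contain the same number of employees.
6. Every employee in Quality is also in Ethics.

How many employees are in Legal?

2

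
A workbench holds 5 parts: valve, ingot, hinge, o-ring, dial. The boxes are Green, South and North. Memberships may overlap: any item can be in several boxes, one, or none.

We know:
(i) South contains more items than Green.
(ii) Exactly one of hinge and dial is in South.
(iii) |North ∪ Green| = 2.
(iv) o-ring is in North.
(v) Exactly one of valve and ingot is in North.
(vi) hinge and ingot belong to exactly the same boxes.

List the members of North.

North = {o-ring, valve}

From (iv): o-ring ∈ North.
Suppose valve ∉ North: no assignment then satisfies all the clues, so valve ∈ North.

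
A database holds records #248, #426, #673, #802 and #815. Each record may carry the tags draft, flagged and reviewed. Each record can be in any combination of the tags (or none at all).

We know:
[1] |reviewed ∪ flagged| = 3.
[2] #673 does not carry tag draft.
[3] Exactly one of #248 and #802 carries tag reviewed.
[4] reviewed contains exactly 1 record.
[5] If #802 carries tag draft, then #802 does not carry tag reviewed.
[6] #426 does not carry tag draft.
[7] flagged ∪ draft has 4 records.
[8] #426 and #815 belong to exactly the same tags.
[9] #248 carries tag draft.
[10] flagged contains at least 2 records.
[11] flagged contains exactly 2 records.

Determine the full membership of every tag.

draft = {#248, #802}; flagged = {#426, #815}; reviewed = {#248}

From (2): #673 ∉ draft.
From (6): #426 ∉ draft.
From (9): #248 ∈ draft.
(8): #815 matches #426: #815 ∉ draft.
Suppose #248 ∈ flagged: no assignment then satisfies all the clues, so #248 ∉ flagged.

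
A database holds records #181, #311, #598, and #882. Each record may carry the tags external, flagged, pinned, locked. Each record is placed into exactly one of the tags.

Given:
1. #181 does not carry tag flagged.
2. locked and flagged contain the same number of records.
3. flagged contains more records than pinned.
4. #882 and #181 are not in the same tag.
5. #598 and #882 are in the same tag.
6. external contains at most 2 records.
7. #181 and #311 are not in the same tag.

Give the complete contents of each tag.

external = {#598, #882}; flagged = {#311}; pinned = {}; locked = {#181}

From (1): #181 ∉ flagged.
Suppose #181 ∈ external: no assignment then satisfies all the clues, so #181 ∉ external.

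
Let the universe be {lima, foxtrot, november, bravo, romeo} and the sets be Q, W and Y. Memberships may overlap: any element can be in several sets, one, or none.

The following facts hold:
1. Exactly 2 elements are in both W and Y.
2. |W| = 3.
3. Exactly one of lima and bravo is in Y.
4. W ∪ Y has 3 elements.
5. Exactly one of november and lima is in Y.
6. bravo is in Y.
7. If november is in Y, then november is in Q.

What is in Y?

From (6): bravo ∈ Y.
(3) (exactly one): lima ∉ Y.
(5) (exactly one): november ∈ Y.
(7): november ∈ Q.
Suppose foxtrot ∈ Y: no assignment then satisfies all the clues, so foxtrot ∉ Y.

Y = {bravo, november}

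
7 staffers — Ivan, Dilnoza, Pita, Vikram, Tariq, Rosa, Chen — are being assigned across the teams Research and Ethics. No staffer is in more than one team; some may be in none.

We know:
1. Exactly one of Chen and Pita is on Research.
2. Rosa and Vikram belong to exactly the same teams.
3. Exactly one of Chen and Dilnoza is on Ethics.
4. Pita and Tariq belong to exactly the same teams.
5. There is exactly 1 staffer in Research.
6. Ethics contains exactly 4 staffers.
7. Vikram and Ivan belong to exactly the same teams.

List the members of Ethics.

Ethics = {Dilnoza, Ivan, Rosa, Vikram}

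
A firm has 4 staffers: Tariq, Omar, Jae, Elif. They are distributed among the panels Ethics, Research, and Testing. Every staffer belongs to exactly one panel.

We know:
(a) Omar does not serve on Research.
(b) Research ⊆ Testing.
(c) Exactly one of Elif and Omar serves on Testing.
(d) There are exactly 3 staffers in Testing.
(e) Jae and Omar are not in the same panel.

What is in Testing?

Testing = {Elif, Jae, Tariq}

From (a): Omar ∉ Research.
Suppose Tariq ∉ Testing: no assignment then satisfies all the clues, so Tariq ∈ Testing.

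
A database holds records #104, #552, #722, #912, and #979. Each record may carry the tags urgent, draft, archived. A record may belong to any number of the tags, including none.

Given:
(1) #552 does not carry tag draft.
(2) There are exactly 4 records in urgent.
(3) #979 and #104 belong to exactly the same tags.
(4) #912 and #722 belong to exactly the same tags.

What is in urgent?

urgent = {#104, #722, #912, #979}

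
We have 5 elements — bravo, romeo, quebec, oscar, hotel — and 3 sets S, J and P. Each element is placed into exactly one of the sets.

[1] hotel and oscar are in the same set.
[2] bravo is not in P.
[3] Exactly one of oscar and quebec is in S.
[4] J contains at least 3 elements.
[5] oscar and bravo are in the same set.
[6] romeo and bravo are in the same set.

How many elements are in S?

From (2): bravo ∉ P.
(5): oscar matches bravo: oscar ∉ P.
(6): romeo matches bravo: romeo ∉ P.
(1): hotel matches oscar: hotel ∉ P.
Suppose bravo ∈ S: no assignment then satisfies all the clues, so bravo ∉ S.

1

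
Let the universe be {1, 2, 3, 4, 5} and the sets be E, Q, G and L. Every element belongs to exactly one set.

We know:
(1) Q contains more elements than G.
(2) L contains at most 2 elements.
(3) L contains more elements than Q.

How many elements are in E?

2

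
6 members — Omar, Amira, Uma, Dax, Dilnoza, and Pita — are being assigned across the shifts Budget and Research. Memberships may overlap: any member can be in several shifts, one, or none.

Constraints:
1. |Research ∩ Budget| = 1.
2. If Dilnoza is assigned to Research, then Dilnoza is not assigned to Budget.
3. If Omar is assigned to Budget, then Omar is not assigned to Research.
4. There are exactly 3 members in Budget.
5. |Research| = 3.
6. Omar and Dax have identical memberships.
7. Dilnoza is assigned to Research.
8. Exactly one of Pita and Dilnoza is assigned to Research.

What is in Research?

Research = {Amira, Dilnoza, Uma}

From (7): Dilnoza ∈ Research.
(2): Dilnoza ∉ Budget.
(8) (exactly one): Pita ∉ Research.
Suppose Omar ∈ Research: no assignment then satisfies all the clues, so Omar ∉ Research.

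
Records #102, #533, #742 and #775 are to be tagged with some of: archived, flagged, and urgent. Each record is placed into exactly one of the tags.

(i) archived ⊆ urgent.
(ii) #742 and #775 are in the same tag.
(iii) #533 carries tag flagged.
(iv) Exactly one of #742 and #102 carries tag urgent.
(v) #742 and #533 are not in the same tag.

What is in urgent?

urgent = {#742, #775}

From (iii): #533 ∈ flagged.
(v): #742 ∉ flagged.
(ii): #775 matches #742: #775 ∉ flagged.
Suppose #102 ∈ urgent: no assignment then satisfies all the clues, so #102 ∉ urgent.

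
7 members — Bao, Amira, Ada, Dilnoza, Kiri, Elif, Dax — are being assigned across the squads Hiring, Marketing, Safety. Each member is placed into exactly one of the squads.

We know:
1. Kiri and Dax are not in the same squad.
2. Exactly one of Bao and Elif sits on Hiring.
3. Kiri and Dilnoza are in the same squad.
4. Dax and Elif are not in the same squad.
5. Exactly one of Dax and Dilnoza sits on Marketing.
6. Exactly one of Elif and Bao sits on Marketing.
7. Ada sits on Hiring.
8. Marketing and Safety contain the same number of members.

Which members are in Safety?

Safety = {Dilnoza, Kiri}

From (7): Ada ∈ Hiring.
Suppose Bao ∈ Safety: no assignment then satisfies all the clues, so Bao ∉ Safety.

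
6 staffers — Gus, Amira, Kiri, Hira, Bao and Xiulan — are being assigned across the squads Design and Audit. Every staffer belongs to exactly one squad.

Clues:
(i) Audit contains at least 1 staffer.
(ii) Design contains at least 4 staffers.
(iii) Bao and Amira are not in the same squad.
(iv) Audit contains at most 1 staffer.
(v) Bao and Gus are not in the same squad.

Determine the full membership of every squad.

Design = {Amira, Gus, Hira, Kiri, Xiulan}; Audit = {Bao}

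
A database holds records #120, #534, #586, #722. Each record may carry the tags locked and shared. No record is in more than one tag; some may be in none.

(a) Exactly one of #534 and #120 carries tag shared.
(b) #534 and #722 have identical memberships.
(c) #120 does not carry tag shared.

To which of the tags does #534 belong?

#534: shared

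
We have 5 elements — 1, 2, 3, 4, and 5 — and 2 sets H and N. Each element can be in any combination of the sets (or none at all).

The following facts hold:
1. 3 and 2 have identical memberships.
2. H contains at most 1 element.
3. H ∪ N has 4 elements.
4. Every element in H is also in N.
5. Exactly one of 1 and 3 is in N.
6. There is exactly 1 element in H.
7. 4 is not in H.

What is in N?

N = {2, 3, 4, 5}

From (7): 4 ∉ H.
Suppose 1 ∈ N: no assignment then satisfies all the clues, so 1 ∉ N.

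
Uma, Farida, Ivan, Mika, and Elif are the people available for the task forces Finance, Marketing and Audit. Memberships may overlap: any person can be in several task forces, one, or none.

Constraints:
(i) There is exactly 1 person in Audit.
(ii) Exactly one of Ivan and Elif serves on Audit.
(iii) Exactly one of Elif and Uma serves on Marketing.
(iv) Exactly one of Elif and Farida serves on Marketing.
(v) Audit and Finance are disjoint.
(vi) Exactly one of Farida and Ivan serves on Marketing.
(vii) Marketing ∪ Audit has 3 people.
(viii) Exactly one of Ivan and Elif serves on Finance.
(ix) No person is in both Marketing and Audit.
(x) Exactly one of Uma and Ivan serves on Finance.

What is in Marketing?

Marketing = {Farida, Uma}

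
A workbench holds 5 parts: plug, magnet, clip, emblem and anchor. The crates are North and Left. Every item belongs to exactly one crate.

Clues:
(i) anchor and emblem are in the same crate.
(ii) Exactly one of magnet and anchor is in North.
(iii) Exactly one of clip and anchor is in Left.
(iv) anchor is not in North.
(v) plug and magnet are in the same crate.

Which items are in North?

North = {clip, magnet, plug}

From (iv): anchor ∉ North.
(i): emblem matches anchor: emblem ∉ North.
(ii) (exactly one): magnet ∈ North.
(v): plug matches magnet: plug ∈ North.
Only one crate left: emblem ∈ Left.
Only one crate left: anchor ∈ Left.
(iii) (exactly one): clip ∉ Left.
Only one crate left: clip ∈ North.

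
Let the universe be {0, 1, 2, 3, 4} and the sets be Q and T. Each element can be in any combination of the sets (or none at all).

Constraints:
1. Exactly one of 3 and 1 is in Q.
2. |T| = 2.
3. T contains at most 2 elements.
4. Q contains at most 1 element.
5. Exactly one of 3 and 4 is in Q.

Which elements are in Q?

Q = {3}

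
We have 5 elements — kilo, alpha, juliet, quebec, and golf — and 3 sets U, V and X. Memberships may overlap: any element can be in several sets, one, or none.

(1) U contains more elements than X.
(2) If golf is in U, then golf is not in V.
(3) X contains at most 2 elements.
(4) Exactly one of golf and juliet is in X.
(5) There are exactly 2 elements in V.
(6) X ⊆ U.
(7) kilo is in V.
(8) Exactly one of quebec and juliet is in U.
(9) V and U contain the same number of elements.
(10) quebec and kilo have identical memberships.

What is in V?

V = {kilo, quebec}

From (7): kilo ∈ V.
(10): quebec matches kilo: quebec ∈ V.
(5): V already has 2, so the rest are out.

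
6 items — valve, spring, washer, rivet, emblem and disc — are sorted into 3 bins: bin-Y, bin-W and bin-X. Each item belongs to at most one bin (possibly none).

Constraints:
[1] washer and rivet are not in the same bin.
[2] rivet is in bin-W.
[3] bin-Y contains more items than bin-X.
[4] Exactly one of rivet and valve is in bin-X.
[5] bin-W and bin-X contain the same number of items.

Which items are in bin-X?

bin-X = {valve}

From (2): rivet ∈ bin-W.
(1): washer ∉ bin-W.
(4) (exactly one): valve ∈ bin-X.
Suppose spring ∈ bin-X: no assignment then satisfies all the clues, so spring ∉ bin-X.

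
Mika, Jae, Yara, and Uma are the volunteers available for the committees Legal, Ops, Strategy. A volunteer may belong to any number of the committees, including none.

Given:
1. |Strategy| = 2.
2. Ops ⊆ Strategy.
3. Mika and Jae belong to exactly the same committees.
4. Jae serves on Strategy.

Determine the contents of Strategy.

Strategy = {Jae, Mika}

From (4): Jae ∈ Strategy.
(3): Mika matches Jae: Mika ∈ Strategy.
(1): Strategy already has 2, so the rest are out.
(2) contrapositive: Yara ∉ Ops.
(2) contrapositive: Uma ∉ Ops.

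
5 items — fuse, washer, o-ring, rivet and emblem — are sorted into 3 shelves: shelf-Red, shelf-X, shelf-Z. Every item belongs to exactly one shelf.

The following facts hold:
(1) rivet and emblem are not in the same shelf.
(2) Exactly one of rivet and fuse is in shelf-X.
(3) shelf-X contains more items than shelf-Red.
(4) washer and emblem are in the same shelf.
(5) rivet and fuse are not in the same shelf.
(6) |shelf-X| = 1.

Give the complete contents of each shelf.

shelf-Red = {}; shelf-X = {rivet}; shelf-Z = {emblem, fuse, o-ring, washer}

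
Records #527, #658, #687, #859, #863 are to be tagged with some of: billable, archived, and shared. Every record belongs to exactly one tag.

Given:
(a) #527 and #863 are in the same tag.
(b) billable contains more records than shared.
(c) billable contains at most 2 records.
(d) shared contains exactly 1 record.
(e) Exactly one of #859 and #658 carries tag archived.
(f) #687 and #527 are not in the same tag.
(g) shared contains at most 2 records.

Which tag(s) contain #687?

#687: archived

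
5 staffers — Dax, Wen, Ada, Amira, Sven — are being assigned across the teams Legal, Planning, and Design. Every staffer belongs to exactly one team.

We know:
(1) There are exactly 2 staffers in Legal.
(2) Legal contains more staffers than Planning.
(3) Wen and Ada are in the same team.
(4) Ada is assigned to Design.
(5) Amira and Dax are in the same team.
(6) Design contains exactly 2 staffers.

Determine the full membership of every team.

Legal = {Amira, Dax}; Planning = {Sven}; Design = {Ada, Wen}

From (4): Ada ∈ Design.
(3): Wen matches Ada: Wen ∉ Legal.
(3): Wen matches Ada: Wen ∉ Planning.
(3): Wen matches Ada: Wen ∈ Design.
(6): Design already has 2, so the rest are out.
Suppose Dax ∉ Legal: no assignment then satisfies all the clues, so Dax ∈ Legal.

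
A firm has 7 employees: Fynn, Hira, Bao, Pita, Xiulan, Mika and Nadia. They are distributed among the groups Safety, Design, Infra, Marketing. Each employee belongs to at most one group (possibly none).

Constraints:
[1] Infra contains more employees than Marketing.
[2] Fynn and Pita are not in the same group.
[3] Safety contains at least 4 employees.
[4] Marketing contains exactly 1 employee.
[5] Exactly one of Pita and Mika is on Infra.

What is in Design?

Design = {}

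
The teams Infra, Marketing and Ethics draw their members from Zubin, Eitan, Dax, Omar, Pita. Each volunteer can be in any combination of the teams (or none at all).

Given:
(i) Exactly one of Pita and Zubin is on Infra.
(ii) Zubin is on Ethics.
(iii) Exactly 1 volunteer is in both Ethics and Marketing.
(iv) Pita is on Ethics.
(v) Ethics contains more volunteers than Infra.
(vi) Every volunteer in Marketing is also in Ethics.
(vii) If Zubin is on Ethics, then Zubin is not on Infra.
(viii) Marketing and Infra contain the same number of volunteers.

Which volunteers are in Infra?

Infra = {Pita}

From (ii): Zubin ∈ Ethics.
From (iv): Pita ∈ Ethics.
(vii): Zubin ∉ Infra.
(i) (exactly one): Pita ∈ Infra.
Suppose Eitan ∈ Infra: no assignment then satisfies all the clues, so Eitan ∉ Infra.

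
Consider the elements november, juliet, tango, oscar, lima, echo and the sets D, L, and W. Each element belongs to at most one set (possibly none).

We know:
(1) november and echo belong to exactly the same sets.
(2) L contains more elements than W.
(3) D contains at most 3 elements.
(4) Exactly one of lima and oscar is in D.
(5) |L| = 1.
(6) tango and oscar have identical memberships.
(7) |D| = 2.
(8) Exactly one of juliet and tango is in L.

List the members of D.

D = {oscar, tango}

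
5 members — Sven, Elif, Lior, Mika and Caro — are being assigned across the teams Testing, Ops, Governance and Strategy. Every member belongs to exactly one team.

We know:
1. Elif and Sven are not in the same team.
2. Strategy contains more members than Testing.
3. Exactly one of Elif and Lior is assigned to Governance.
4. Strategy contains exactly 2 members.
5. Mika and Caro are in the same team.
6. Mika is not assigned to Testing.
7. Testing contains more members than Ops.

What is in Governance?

Governance = {Lior, Sven}

From (6): Mika ∉ Testing.
(5): Caro matches Mika: Caro ∉ Testing.
Suppose Sven ∉ Governance: no assignment then satisfies all the clues, so Sven ∈ Governance.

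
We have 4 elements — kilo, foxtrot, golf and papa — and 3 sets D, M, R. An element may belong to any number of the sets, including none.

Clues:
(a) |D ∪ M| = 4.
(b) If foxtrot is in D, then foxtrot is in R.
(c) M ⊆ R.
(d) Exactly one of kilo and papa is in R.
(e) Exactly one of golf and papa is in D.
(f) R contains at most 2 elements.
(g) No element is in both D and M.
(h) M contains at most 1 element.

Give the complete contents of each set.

D = {foxtrot, golf, kilo}; M = {papa}; R = {foxtrot, papa}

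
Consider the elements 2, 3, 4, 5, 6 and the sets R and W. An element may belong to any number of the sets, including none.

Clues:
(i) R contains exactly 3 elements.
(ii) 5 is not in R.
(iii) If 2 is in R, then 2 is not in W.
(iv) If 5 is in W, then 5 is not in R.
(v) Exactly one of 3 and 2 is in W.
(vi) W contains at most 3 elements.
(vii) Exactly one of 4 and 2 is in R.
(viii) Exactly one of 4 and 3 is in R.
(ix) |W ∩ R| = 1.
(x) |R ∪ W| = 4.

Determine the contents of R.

R = {2, 3, 6}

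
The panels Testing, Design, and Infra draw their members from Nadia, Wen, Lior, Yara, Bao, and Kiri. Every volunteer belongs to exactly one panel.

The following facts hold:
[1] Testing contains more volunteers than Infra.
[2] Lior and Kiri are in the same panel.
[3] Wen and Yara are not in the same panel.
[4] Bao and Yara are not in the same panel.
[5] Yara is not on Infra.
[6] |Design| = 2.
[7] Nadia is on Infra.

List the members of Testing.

Testing = {Kiri, Lior, Yara}

From (5): Yara ∉ Infra.
From (7): Nadia ∈ Infra.
Suppose Wen ∈ Testing: no assignment then satisfies all the clues, so Wen ∉ Testing.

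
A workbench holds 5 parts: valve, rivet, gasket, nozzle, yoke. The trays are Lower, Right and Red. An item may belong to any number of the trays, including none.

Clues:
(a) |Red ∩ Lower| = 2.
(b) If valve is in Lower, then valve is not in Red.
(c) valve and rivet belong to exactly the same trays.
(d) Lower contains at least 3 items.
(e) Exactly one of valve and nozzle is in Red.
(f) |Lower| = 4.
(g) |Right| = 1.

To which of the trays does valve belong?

valve: Lower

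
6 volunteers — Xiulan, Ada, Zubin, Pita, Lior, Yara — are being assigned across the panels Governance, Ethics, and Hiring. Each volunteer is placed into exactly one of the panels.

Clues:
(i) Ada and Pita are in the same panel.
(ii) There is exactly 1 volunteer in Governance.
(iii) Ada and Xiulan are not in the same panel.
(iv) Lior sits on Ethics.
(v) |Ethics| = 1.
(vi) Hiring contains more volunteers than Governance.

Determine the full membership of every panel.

Governance = {Xiulan}; Ethics = {Lior}; Hiring = {Ada, Pita, Yara, Zubin}

From (iv): Lior ∈ Ethics.
(v): Ethics already has 1, so the rest are out.
Suppose Xiulan ∉ Governance: no assignment then satisfies all the clues, so Xiulan ∈ Governance.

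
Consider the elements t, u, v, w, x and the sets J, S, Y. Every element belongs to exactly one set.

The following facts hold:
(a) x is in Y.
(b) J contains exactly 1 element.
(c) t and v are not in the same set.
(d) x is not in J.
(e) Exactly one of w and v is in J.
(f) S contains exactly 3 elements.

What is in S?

S = {t, u, w}

From (a): x ∈ Y.
Suppose t ∉ S: no assignment then satisfies all the clues, so t ∈ S.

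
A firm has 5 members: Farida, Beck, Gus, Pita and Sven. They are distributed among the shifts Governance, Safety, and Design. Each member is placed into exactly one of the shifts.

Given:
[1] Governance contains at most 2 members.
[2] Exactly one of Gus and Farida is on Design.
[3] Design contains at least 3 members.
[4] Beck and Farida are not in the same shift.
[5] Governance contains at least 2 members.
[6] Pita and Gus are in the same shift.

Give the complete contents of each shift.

Governance = {Farida, Sven}; Safety = {}; Design = {Beck, Gus, Pita}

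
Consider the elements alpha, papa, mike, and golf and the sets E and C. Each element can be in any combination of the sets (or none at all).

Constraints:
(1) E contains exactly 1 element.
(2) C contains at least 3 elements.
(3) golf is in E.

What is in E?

E = {golf}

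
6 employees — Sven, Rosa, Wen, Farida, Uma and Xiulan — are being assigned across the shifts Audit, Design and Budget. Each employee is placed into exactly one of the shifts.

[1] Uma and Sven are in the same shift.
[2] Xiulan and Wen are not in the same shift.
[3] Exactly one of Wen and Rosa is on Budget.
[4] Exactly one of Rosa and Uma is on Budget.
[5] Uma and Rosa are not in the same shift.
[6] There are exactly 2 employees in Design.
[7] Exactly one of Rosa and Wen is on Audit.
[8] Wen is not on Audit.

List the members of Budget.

From (8): Wen ∉ Audit.
(7) (exactly one): Rosa ∈ Audit.
(3) (exactly one): Wen ∈ Budget.
(4) (exactly one): Uma ∈ Budget.
(1): Sven matches Uma: Sven ∉ Audit.
(1): Sven matches Uma: Sven ∉ Design.
(1): Sven matches Uma: Sven ∈ Budget.
(2): Xiulan ∉ Budget.
(6): only 2 candidates remain for Design, so all are in.

Budget = {Sven, Uma, Wen}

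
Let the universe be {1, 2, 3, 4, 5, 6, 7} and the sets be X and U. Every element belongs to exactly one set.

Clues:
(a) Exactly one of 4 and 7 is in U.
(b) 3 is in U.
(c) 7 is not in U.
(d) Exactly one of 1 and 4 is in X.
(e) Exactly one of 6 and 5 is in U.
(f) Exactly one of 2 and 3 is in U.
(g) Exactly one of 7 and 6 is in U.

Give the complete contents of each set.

X = {1, 2, 5, 7}; U = {3, 4, 6}

From (b): 3 ∈ U.
From (c): 7 ∉ U.
(a) (exactly one): 4 ∈ U.
(d) (exactly one): 1 ∈ X.
(f) (exactly one): 2 ∉ U.
(g) (exactly one): 6 ∈ U.
Only one set left: 2 ∈ X.
Only one set left: 7 ∈ X.
(e) (exactly one): 5 ∉ U.
Only one set left: 5 ∈ X.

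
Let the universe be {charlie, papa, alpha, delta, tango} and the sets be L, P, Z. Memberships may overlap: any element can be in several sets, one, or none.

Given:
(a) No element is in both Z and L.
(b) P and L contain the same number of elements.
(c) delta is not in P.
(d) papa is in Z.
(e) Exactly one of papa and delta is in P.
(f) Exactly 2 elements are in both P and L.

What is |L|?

3

From (c): delta ∉ P.
From (d): papa ∈ Z.
(a) (disjoint): papa ∉ L.
(e) (exactly one): papa ∈ P.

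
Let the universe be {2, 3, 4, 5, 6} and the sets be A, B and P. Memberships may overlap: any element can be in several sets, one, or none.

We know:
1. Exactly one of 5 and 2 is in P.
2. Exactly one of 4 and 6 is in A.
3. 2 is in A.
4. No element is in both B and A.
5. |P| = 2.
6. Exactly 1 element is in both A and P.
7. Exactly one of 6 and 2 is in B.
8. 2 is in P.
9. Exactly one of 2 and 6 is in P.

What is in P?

P = {2, 3}

From (3): 2 ∈ A.
From (8): 2 ∈ P.
(1) (exactly one): 5 ∉ P.
(4) (disjoint): 2 ∉ B.
(7) (exactly one): 6 ∈ B.
(9) (exactly one): 6 ∉ P.
(4) (disjoint): 6 ∉ A.
(2) (exactly one): 4 ∈ A.
(4) (disjoint): 4 ∉ B.
Suppose 3 ∉ P: no assignment then satisfies all the clues, so 3 ∈ P.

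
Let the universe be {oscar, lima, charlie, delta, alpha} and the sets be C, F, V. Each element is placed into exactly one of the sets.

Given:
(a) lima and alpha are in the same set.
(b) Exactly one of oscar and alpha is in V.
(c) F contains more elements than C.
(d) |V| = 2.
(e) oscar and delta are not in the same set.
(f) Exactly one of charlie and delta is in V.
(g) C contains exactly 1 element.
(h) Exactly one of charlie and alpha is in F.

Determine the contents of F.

F = {alpha, lima}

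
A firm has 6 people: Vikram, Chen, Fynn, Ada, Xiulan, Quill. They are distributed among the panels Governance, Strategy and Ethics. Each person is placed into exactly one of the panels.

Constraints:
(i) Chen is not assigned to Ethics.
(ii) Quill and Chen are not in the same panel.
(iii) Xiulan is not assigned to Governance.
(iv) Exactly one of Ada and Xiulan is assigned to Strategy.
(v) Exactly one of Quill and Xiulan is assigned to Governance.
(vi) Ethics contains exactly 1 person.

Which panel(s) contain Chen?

Chen: Strategy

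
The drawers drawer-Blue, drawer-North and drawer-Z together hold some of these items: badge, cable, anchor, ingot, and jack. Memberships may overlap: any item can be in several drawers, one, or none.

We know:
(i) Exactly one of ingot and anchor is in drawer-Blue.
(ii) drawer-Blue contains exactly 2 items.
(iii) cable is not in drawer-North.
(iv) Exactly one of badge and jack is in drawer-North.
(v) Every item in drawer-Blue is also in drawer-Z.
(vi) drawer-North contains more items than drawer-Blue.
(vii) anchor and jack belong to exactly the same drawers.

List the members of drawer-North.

drawer-North = {anchor, ingot, jack}

From (iii): cable ∉ drawer-North.
Suppose badge ∈ drawer-North: no assignment then satisfies all the clues, so badge ∉ drawer-North.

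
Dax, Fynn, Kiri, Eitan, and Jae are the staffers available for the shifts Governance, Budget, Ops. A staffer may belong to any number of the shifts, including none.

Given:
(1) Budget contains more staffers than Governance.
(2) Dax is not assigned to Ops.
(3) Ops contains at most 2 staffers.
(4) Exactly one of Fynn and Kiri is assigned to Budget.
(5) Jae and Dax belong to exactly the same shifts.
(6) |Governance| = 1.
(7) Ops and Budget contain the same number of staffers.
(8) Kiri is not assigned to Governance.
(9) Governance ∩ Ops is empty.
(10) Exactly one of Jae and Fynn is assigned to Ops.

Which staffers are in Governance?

Governance = {Eitan}

From (2): Dax ∉ Ops.
From (8): Kiri ∉ Governance.
(5): Jae matches Dax: Jae ∉ Ops.
(10) (exactly one): Fynn ∈ Ops.
(9) (disjoint): Fynn ∉ Governance.
Suppose Dax ∈ Governance: no assignment then satisfies all the clues, so Dax ∉ Governance.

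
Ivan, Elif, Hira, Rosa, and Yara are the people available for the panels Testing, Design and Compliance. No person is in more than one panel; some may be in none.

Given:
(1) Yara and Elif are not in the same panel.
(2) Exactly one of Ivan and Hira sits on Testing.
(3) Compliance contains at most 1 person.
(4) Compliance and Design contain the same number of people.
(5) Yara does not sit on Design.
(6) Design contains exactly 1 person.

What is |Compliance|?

1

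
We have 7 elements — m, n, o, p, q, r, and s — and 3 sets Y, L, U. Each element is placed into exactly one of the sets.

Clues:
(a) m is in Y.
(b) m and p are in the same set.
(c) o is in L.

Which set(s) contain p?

p: Y

From (a): m ∈ Y.
From (c): o ∈ L.
(b): p matches m: p ∈ Y.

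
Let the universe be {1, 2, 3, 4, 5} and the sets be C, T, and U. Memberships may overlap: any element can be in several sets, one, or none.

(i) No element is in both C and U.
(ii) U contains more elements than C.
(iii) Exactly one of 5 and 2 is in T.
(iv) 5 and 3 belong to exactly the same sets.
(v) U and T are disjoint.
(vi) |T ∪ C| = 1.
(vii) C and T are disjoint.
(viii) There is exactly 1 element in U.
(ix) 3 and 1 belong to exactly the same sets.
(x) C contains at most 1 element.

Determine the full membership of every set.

C = {}; T = {2}; U = {4}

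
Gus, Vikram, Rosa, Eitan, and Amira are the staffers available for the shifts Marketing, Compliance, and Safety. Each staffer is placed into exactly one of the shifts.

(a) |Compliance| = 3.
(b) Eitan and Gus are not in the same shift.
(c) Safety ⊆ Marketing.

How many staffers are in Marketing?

2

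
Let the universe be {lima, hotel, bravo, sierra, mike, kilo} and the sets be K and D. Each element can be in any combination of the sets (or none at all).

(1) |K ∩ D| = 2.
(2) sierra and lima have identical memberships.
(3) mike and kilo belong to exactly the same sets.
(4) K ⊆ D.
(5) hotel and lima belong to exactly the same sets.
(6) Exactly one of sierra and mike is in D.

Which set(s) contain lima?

lima: none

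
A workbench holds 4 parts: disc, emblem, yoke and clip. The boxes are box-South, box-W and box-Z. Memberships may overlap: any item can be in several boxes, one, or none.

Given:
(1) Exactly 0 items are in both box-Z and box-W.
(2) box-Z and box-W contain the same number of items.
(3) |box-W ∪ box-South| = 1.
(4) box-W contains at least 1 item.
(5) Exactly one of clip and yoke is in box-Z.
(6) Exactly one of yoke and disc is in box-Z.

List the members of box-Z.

box-Z = {yoke}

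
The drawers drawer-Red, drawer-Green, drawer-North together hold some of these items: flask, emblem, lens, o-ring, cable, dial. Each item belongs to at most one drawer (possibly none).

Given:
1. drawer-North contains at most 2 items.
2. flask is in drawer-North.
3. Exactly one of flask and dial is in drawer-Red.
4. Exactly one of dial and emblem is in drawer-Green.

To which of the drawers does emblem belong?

emblem: drawer-Green

From (2): flask ∈ drawer-North.
(3) (exactly one): dial ∈ drawer-Red.
(4) (exactly one): emblem ∈ drawer-Green.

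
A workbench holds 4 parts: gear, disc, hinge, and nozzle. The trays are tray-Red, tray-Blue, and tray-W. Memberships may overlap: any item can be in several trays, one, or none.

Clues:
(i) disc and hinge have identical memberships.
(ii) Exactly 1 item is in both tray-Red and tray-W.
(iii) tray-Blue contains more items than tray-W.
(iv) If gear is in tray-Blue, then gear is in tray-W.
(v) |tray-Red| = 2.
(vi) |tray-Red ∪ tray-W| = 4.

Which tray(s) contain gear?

gear: tray-Blue, tray-Red, tray-W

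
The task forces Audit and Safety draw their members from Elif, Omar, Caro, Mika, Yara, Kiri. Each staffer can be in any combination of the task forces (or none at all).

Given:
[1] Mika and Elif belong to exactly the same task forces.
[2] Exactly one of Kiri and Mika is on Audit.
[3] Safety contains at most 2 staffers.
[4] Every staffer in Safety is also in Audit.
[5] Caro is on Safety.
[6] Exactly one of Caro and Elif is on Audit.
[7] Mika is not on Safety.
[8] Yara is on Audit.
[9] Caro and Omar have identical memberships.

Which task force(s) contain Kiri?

From (5): Caro ∈ Safety.
From (7): Mika ∉ Safety.
From (8): Yara ∈ Audit.
(1): Elif matches Mika: Elif ∉ Safety.
(4) with Caro ∈ Safety: Caro ∈ Audit.
(6) (exactly one): Elif ∉ Audit.
(9): Omar matches Caro: Omar ∈ Audit.
(9): Omar matches Caro: Omar ∈ Safety.
(1): Mika matches Elif: Mika ∉ Audit.
(2) (exactly one): Kiri ∈ Audit.
(3): Safety already has 2, so the rest are out.

Kiri: Audit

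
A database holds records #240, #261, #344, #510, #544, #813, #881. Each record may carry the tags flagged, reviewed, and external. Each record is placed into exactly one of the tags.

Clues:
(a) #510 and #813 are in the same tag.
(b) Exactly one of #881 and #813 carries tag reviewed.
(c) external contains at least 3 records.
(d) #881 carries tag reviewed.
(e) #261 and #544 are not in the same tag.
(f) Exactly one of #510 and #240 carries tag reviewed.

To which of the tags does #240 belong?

#240: reviewed

From (d): #881 ∈ reviewed.
(b) (exactly one): #813 ∉ reviewed.
(a): #510 matches #813: #510 ∉ reviewed.
(f) (exactly one): #240 ∈ reviewed.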